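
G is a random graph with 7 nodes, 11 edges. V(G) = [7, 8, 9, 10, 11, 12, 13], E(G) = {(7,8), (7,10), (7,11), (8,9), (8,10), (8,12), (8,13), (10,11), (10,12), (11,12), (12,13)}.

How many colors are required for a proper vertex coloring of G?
Clique number ω(G) = 3 (lower bound: χ ≥ ω).
The clique on [8, 10, 12] has size 3, forcing χ ≥ 3, and the coloring below uses 3 colors, so χ(G) = 3.
A valid 3-coloring: color 1: [8, 11]; color 2: [9, 10, 13]; color 3: [7, 12].

χ(G) = 3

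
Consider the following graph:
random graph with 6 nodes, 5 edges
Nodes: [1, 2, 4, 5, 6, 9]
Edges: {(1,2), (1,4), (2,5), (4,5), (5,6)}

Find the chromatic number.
χ(G) = 2

Clique number ω(G) = 2 (lower bound: χ ≥ ω).
The graph is bipartite (no odd cycle), so 2 colors suffice: χ(G) = 2.
A valid 2-coloring: color 1: [1, 5, 9]; color 2: [2, 4, 6].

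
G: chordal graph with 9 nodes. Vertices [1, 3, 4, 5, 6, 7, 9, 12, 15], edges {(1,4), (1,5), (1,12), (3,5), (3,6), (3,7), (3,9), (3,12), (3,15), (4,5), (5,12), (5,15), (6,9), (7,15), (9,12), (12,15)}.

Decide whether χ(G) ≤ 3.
The clique on vertices [3, 5, 12, 15] has size 4 > 3, so it alone needs 4 colors.

No, G is not 3-colorable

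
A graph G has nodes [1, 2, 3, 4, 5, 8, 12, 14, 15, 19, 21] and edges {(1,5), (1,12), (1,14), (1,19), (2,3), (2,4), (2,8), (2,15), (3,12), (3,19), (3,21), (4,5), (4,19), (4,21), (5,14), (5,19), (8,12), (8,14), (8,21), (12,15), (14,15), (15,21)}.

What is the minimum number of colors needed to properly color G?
Clique number ω(G) = 3 (lower bound: χ ≥ ω).
The clique on [1, 5, 19] has size 3, forcing χ ≥ 3, and the coloring below uses 3 colors, so χ(G) = 3.
A valid 3-coloring: color 1: [3, 5, 8, 15]; color 2: [2, 12, 14, 19, 21]; color 3: [1, 4].

χ(G) = 3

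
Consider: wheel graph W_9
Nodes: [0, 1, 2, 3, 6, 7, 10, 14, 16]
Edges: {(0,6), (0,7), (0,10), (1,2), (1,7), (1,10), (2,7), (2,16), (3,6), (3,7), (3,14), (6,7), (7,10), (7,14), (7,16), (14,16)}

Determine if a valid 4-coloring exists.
Yes, G is 4-colorable

A valid 4-coloring: color 1: [7]; color 2: [0, 1, 3, 16]; color 3: [2, 6, 10, 14].
(χ(G) = 3 ≤ 4.)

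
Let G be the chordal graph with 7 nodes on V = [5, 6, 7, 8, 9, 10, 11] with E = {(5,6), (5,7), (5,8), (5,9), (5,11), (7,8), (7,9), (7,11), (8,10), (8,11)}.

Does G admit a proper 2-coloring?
The clique on vertices [5, 7, 8, 11] has size 4 > 2, so it alone needs 4 colors.

No, G is not 2-colorable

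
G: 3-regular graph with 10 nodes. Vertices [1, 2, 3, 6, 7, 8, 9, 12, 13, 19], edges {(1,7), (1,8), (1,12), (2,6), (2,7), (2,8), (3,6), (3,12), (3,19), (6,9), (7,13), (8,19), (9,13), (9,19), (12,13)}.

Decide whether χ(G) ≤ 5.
A valid 5-coloring: color 1: [7, 8, 9, 12]; color 2: [1, 2, 3, 13]; color 3: [6, 19].
(χ(G) = 3 ≤ 5.)

Yes, G is 5-colorable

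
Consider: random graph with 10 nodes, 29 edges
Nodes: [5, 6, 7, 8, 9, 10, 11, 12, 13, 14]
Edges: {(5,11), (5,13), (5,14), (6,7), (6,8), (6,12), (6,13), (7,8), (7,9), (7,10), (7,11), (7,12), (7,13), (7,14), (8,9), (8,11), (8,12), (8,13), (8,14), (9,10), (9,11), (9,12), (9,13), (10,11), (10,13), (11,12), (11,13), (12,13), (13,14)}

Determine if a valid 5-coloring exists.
No, G is not 5-colorable

The clique on vertices [7, 8, 9, 11, 12, 13] has size 6 > 5, so it alone needs 6 colors.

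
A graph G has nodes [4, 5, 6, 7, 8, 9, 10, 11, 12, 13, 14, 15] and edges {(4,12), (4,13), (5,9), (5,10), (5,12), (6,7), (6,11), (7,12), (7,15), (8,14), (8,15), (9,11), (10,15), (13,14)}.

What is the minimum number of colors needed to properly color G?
Clique number ω(G) = 2 (lower bound: χ ≥ ω).
Odd cycle [12, 4, 13, 14, 8, 15, 7] needs 3 colors (χ ≥ 3).
The coloring below uses 3 colors, so χ(G) = 3.
A valid 3-coloring: color 1: [4, 5, 7, 11, 14]; color 2: [6, 9, 12, 13, 15]; color 3: [8, 10].

χ(G) = 3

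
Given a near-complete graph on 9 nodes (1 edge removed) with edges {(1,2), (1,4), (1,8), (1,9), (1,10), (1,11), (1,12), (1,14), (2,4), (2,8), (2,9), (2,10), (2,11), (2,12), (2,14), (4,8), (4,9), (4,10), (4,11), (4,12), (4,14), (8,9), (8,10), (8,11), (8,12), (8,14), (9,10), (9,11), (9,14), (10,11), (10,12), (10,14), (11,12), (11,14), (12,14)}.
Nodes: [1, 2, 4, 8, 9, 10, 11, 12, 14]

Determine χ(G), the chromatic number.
Clique number ω(G) = 8 (lower bound: χ ≥ ω).
The clique on [1, 2, 4, 8, 9, 10, 11, 14] has size 8, forcing χ ≥ 8, and the coloring below uses 8 colors, so χ(G) = 8.
A valid 8-coloring: color 1: [14]; color 2: [10]; color 3: [4]; color 4: [2]; color 5: [8]; color 6: [11]; color 7: [1]; color 8: [9, 12].

χ(G) = 8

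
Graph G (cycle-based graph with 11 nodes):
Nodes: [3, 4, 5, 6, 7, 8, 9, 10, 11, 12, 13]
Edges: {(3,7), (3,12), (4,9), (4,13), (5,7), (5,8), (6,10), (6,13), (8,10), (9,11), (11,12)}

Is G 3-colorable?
A valid 3-coloring: color 1: [3, 5, 9, 10, 13]; color 2: [4, 6, 7, 8, 11]; color 3: [12].
(χ(G) = 3 ≤ 3.)

Yes, G is 3-colorable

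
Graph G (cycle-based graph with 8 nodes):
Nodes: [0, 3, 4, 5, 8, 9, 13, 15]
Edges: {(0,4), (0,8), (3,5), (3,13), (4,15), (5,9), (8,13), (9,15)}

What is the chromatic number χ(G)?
Clique number ω(G) = 2 (lower bound: χ ≥ ω).
The graph is bipartite (no odd cycle), so 2 colors suffice: χ(G) = 2.
A valid 2-coloring: color 1: [3, 4, 8, 9]; color 2: [0, 5, 13, 15].

χ(G) = 2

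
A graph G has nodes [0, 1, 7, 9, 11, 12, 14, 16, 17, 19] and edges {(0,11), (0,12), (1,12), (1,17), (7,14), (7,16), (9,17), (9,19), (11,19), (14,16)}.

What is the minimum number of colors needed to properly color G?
Clique number ω(G) = 3 (lower bound: χ ≥ ω).
The clique on [7, 14, 16] has size 3, forcing χ ≥ 3, and the coloring below uses 3 colors, so χ(G) = 3.
A valid 3-coloring: color 1: [0, 7, 17, 19]; color 2: [9, 11, 12, 14]; color 3: [1, 16].

χ(G) = 3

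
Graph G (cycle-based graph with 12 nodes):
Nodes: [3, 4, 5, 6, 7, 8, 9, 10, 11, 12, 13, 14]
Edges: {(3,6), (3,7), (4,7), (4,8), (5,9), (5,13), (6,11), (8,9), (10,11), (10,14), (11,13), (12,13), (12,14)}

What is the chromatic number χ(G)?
Clique number ω(G) = 2 (lower bound: χ ≥ ω).
Odd cycle [11, 6, 3, 7, 4, 8, 9, 5, 13] needs 3 colors (χ ≥ 3).
The coloring below uses 3 colors, so χ(G) = 3.
A valid 3-coloring: color 1: [6, 7, 8, 13, 14]; color 2: [3, 4, 5, 11, 12]; color 3: [9, 10].

χ(G) = 3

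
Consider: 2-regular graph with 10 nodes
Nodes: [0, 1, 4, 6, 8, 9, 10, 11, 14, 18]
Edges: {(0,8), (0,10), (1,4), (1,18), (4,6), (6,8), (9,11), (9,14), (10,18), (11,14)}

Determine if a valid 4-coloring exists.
A valid 4-coloring: color 1: [4, 8, 9, 18]; color 2: [1, 6, 10, 14]; color 3: [0, 11].
(χ(G) = 3 ≤ 4.)

Yes, G is 4-colorable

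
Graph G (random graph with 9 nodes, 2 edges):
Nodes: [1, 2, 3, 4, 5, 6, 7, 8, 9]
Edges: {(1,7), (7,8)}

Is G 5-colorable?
A valid 5-coloring: color 1: [2, 3, 4, 5, 6, 7, 9]; color 2: [1, 8].
(χ(G) = 2 ≤ 5.)

Yes, G is 5-colorable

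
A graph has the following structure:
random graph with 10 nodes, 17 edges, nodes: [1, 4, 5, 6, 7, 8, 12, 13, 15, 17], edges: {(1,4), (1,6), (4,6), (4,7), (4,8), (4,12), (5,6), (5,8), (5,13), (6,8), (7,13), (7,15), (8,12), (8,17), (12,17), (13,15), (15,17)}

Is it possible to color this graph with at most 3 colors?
No, G is not 3-colorable

Suppose a proper 3-coloring c exists. The clique [1, 4, 6] takes 3 distinct colors; by symmetry let c(1) = 1, c(4) = 2, c(6) = 3.
- Vertex 8: neighbors [4, 6] already have colors [2, 3] ⇒ c(8) = 1.
- Vertex 5: neighbors [8, 6] already have colors [1, 3] ⇒ c(5) = 2.
- Vertex 12: neighbors [8, 4] already have colors [1, 2] ⇒ c(12) = 3.
- Vertex 17: neighbors [8, 12] already have colors [1, 3] ⇒ c(17) = 2.
- Vertex 7: neighbors [4] already have colors [2]; try each remaining color.
- Case c(7) = 1:
  - Vertex 13: neighbors [7, 5] already have colors [1, 2] ⇒ c(13) = 3.
  - Vertex 15: neighbors [7, 17, 13] already have colors [1, 2, 3] — all 3 colors blocked. Contradiction.
- Case c(7) = 3:
  - Vertex 13: neighbors [5, 7] already have colors [2, 3] ⇒ c(13) = 1.
  - Vertex 15: neighbors [13, 17, 7] already have colors [1, 2, 3] — all 3 colors blocked. Contradiction.
Every case ends in a contradiction, so G has no proper 3-coloring (χ ≥ 4).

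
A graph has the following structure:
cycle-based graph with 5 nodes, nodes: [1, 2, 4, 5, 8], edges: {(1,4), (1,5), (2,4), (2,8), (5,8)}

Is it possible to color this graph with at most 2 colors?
No, G is not 2-colorable

Odd cycle [8, 2, 4, 1, 5] needs 3 colors (χ ≥ 3).
Hence χ(G) ≥ 3 > 2, so no proper 2-coloring exists.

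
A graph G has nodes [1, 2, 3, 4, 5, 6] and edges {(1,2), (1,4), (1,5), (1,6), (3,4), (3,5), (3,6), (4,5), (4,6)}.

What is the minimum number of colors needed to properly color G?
Clique number ω(G) = 3 (lower bound: χ ≥ ω).
The clique on [1, 4, 5] has size 3, forcing χ ≥ 3, and the coloring below uses 3 colors, so χ(G) = 3.
A valid 3-coloring: color 1: [1, 3]; color 2: [2, 4]; color 3: [5, 6].

χ(G) = 3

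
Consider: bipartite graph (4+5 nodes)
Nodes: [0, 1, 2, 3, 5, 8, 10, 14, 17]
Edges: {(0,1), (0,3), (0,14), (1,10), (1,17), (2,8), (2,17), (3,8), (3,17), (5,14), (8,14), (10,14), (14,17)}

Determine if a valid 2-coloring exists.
Yes, G is 2-colorable

A valid 2-coloring: color 1: [1, 2, 3, 14]; color 2: [0, 5, 8, 10, 17].
(χ(G) = 2 ≤ 2.)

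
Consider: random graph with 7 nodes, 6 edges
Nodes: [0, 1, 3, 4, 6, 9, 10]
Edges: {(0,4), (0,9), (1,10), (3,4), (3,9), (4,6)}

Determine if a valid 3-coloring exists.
A valid 3-coloring: color 1: [4, 9, 10]; color 2: [0, 1, 3, 6].
(χ(G) = 2 ≤ 3.)

Yes, G is 3-colorable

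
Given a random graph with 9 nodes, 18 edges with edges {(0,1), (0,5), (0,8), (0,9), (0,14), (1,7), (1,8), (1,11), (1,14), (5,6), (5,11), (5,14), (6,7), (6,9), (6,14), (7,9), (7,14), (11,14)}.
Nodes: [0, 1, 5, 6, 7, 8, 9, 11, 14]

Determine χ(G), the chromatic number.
χ(G) = 4

Clique number ω(G) = 3 (lower bound: χ ≥ ω).
Odd cycle [7, 6, 5, 0, 1] needs 3 colors (χ ≥ 3).
Vertex 14 is adjacent to every vertex of [0, 1, 5, 6, 7], which already need 3 colors among themselves, so 14 needs a new color (χ ≥ 4).
The coloring below uses 4 colors, so χ(G) = 4.
A valid 4-coloring: color 1: [8, 9, 14]; color 2: [0, 7, 11]; color 3: [1, 6]; color 4: [5].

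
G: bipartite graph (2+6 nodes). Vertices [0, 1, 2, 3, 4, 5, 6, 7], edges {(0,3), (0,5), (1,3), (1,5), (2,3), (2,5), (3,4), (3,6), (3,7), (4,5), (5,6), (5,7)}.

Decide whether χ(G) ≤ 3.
A valid 3-coloring: color 1: [3, 5]; color 2: [0, 1, 2, 4, 6, 7].
(χ(G) = 2 ≤ 3.)

Yes, G is 3-colorable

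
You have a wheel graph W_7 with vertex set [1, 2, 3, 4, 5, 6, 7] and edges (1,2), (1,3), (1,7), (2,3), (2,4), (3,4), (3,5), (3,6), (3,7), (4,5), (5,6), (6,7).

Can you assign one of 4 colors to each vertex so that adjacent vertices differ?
A valid 4-coloring: color 1: [3]; color 2: [1, 4, 6]; color 3: [2, 5, 7].
(χ(G) = 3 ≤ 4.)

Yes, G is 4-colorable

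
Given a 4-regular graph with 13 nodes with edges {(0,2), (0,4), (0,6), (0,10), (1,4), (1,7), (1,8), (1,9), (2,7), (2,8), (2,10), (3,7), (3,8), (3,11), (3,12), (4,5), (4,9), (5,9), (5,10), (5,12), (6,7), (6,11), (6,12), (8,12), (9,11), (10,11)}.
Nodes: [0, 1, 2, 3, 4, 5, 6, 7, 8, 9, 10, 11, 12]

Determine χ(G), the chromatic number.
Clique number ω(G) = 3 (lower bound: χ ≥ ω).
Suppose a proper 3-coloring c exists. The clique [0, 2, 10] takes 3 distinct colors; by symmetry let c(0) = 1, c(2) = 2, c(10) = 3.
- Vertex 4: neighbors [0] already have colors [1]; try each remaining color.
- Case c(4) = 2:
  - Vertex 5: neighbors [4, 10] already have colors [2, 3] ⇒ c(5) = 1.
  - Vertex 9: neighbors [5, 4] already have colors [1, 2] ⇒ c(9) = 3.
  - Vertex 1: neighbors [4, 9] already have colors [2, 3] ⇒ c(1) = 1.
  - Vertex 7: neighbors [1, 2] already have colors [1, 2] ⇒ c(7) = 3.
  - Vertex 6: neighbors [0, 7] already have colors [1, 3] ⇒ c(6) = 2.
  - Vertex 8: neighbors [1, 2] already have colors [1, 2] ⇒ c(8) = 3.
  - Vertex 12: neighbors [5, 6, 8] already have colors [1, 2, 3] — all 3 colors blocked. Contradiction.
- Case c(4) = 3:
  - Vertex 1: neighbors [4] already have colors [3]; try each remaining color.
  - Case c(1) = 1:
    - Vertex 7: neighbors [1, 2] already have colors [1, 2] ⇒ c(7) = 3.
    - Vertex 6: neighbors [0, 7] already have colors [1, 3] ⇒ c(6) = 2.
    - Vertex 8: neighbors [1, 2] already have colors [1, 2] ⇒ c(8) = 3.
    - Vertex 9: neighbors [1, 4] already have colors [1, 3] ⇒ c(9) = 2.
    - Vertex 12: neighbors [6, 8] already have colors [2, 3] ⇒ c(12) = 1.
    - Vertex 5: neighbors [12, 9, 4] already have colors [1, 2, 3] — all 3 colors blocked. Contradiction.
  - Case c(1) = 2:
    - Vertex 9: neighbors [1, 4] already have colors [2, 3] ⇒ c(9) = 1.
    - Vertex 11: neighbors [9, 10] already have colors [1, 3] ⇒ c(11) = 2.
    - Vertex 6: neighbors [0, 11] already have colors [1, 2] ⇒ c(6) = 3.
    - Vertex 5: neighbors [9, 4] already have colors [1, 3] ⇒ c(5) = 2.
    - Vertex 12: neighbors [5, 6] already have colors [2, 3] ⇒ c(12) = 1.
    - Vertex 3: neighbors [12, 11] already have colors [1, 2] ⇒ c(3) = 3.
    - Vertex 8: neighbors [12, 1, 3] already have colors [1, 2, 3] — all 3 colors blocked. Contradiction.
Every case ends in a contradiction, so G has no proper 3-coloring (χ ≥ 4).
The coloring below uses 4 colors, so χ(G) = 4.
A valid 4-coloring: color 1: [0, 5, 7, 8, 11]; color 2: [3, 6, 9, 10]; color 3: [2, 4, 12]; color 4: [1].

χ(G) = 4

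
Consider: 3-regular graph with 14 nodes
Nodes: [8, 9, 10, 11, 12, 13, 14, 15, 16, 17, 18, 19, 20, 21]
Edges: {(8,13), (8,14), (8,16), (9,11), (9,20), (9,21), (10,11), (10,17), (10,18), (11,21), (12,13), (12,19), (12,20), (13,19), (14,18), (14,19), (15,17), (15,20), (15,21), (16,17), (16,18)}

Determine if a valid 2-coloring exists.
The clique on vertices [9, 11, 21] has size 3 > 2, so it alone needs 3 colors.

No, G is not 2-colorable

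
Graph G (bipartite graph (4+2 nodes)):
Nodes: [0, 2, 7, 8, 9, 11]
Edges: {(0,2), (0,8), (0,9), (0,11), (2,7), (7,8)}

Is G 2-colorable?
A valid 2-coloring: color 1: [0, 7]; color 2: [2, 8, 9, 11].
(χ(G) = 2 ≤ 2.)

Yes, G is 2-colorable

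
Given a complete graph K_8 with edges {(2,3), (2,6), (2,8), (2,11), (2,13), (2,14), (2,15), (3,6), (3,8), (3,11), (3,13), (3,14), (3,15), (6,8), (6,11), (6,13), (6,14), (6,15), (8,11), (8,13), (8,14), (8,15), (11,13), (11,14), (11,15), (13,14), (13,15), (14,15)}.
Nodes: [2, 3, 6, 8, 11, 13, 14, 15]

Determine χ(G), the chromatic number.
χ(G) = 8

Clique number ω(G) = 8 (lower bound: χ ≥ ω).
The clique on [2, 3, 6, 8, 11, 13, 14, 15] has size 8, forcing χ ≥ 8, and the coloring below uses 8 colors, so χ(G) = 8.
A valid 8-coloring: color 1: [14]; color 2: [11]; color 3: [13]; color 4: [8]; color 5: [3]; color 6: [6]; color 7: [2]; color 8: [15].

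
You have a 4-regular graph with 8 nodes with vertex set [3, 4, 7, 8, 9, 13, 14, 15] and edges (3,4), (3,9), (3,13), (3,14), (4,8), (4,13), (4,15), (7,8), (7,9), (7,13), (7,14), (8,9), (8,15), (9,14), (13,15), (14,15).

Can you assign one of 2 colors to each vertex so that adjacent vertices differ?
No, G is not 2-colorable

The clique on vertices [7, 8, 9] has size 3 > 2, so it alone needs 3 colors.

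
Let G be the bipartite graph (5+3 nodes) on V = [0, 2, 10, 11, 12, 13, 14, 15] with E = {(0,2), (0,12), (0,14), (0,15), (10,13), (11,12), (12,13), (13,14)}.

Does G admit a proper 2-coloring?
Yes, G is 2-colorable

A valid 2-coloring: color 1: [0, 11, 13]; color 2: [2, 10, 12, 14, 15].
(χ(G) = 2 ≤ 2.)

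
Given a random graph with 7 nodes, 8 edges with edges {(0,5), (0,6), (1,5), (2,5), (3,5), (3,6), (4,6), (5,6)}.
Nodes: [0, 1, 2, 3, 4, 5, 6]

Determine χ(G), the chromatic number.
χ(G) = 3

Clique number ω(G) = 3 (lower bound: χ ≥ ω).
The clique on [0, 5, 6] has size 3, forcing χ ≥ 3, and the coloring below uses 3 colors, so χ(G) = 3.
A valid 3-coloring: color 1: [4, 5]; color 2: [1, 2, 6]; color 3: [0, 3].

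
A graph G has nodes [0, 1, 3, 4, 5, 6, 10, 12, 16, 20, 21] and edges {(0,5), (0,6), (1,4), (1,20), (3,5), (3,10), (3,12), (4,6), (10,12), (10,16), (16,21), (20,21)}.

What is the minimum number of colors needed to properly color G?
χ(G) = 3

Clique number ω(G) = 3 (lower bound: χ ≥ ω).
The clique on [3, 10, 12] has size 3, forcing χ ≥ 3, and the coloring below uses 3 colors, so χ(G) = 3.
A valid 3-coloring: color 1: [1, 5, 6, 10, 21]; color 2: [0, 3, 4, 16, 20]; color 3: [12].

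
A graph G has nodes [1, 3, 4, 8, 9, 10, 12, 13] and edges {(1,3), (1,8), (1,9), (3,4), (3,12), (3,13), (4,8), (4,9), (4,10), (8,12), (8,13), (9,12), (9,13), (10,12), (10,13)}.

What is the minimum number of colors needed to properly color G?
Clique number ω(G) = 2 (lower bound: χ ≥ ω).
The graph is bipartite (no odd cycle), so 2 colors suffice: χ(G) = 2.
A valid 2-coloring: color 1: [1, 4, 12, 13]; color 2: [3, 8, 9, 10].

χ(G) = 2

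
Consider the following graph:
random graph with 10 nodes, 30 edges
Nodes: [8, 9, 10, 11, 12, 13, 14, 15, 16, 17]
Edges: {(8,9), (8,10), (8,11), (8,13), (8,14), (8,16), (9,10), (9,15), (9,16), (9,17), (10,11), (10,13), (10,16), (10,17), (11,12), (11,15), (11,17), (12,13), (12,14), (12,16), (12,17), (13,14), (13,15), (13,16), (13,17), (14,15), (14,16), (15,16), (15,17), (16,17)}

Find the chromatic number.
Clique number ω(G) = 4 (lower bound: χ ≥ ω).
Odd cycle [10, 8, 14, 15, 17] needs 3 colors (χ ≥ 3).
Vertex 13 is adjacent to every vertex of [8, 10, 14, 15, 17], which already need 3 colors among themselves, so 13 needs a new color (χ ≥ 4).
Vertex 16 is adjacent to every vertex of [8, 10, 13, 14, 15, 17], which already need 4 colors among themselves, so 16 needs a new color (χ ≥ 5).
The coloring below uses 5 colors, so χ(G) = 5.
A valid 5-coloring: color 1: [11, 16]; color 2: [9, 13]; color 3: [8, 17]; color 4: [10, 12, 15]; color 5: [14].

χ(G) = 5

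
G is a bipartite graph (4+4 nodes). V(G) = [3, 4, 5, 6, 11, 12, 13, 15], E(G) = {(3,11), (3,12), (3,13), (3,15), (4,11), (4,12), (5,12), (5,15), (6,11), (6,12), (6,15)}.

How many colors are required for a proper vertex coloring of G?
χ(G) = 2

Clique number ω(G) = 2 (lower bound: χ ≥ ω).
The graph is bipartite (no odd cycle), so 2 colors suffice: χ(G) = 2.
A valid 2-coloring: color 1: [3, 4, 5, 6]; color 2: [11, 12, 13, 15].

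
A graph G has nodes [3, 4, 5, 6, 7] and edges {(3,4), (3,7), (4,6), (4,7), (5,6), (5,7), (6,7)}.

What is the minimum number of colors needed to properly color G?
χ(G) = 3

Clique number ω(G) = 3 (lower bound: χ ≥ ω).
The clique on [3, 4, 7] has size 3, forcing χ ≥ 3, and the coloring below uses 3 colors, so χ(G) = 3.
A valid 3-coloring: color 1: [7]; color 2: [4, 5]; color 3: [3, 6].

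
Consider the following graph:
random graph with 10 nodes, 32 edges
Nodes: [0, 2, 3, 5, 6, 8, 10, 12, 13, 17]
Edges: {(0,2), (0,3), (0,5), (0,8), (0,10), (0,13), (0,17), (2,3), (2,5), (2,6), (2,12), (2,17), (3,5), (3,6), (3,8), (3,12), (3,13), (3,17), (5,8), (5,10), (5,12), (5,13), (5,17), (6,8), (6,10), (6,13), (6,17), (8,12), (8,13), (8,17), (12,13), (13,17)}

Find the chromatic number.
χ(G) = 6

Clique number ω(G) = 6 (lower bound: χ ≥ ω).
The clique on [0, 3, 5, 8, 13, 17] has size 6, forcing χ ≥ 6, and the coloring below uses 6 colors, so χ(G) = 6.
A valid 6-coloring: color 1: [3, 10]; color 2: [5, 6]; color 3: [12, 17]; color 4: [0]; color 5: [2, 8]; color 6: [13].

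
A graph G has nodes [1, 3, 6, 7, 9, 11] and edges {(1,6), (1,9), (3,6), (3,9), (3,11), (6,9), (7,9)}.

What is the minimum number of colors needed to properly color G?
χ(G) = 3

Clique number ω(G) = 3 (lower bound: χ ≥ ω).
The clique on [1, 6, 9] has size 3, forcing χ ≥ 3, and the coloring below uses 3 colors, so χ(G) = 3.
A valid 3-coloring: color 1: [9, 11]; color 2: [1, 3, 7]; color 3: [6].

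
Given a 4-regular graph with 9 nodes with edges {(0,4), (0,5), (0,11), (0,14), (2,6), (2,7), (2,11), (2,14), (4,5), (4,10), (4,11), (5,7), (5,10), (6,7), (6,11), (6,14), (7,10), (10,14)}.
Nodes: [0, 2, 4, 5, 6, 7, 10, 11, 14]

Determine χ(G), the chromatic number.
Clique number ω(G) = 3 (lower bound: χ ≥ ω).
Suppose a proper 3-coloring c exists. The clique [0, 4, 5] takes 3 distinct colors; by symmetry let c(0) = 1, c(4) = 2, c(5) = 3.
- Vertex 10: neighbors [4, 5] already have colors [2, 3] ⇒ c(10) = 1.
- Vertex 7: neighbors [10, 5] already have colors [1, 3] ⇒ c(7) = 2.
- Vertex 11: neighbors [0, 4] already have colors [1, 2] ⇒ c(11) = 3.
- Vertex 2: neighbors [7, 11] already have colors [2, 3] ⇒ c(2) = 1.
- Vertex 6: neighbors [2, 7, 11] already have colors [1, 2, 3] — all 3 colors blocked. Contradiction.
The forced assignments end in a contradiction, so G has no proper 3-coloring (χ ≥ 4).
The coloring below uses 4 colors, so χ(G) = 4.
A valid 4-coloring: color 1: [4, 6]; color 2: [7, 11, 14]; color 3: [2, 5]; color 4: [0, 10].

χ(G) = 4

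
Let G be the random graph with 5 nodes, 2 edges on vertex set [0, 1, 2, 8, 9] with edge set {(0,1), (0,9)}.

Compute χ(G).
χ(G) = 2

Clique number ω(G) = 2 (lower bound: χ ≥ ω).
The graph is bipartite (no odd cycle), so 2 colors suffice: χ(G) = 2.
A valid 2-coloring: color 1: [0, 2, 8]; color 2: [1, 9].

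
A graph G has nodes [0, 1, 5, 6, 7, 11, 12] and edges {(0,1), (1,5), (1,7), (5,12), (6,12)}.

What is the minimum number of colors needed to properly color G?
χ(G) = 2

Clique number ω(G) = 2 (lower bound: χ ≥ ω).
The graph is bipartite (no odd cycle), so 2 colors suffice: χ(G) = 2.
A valid 2-coloring: color 1: [1, 11, 12]; color 2: [0, 5, 6, 7].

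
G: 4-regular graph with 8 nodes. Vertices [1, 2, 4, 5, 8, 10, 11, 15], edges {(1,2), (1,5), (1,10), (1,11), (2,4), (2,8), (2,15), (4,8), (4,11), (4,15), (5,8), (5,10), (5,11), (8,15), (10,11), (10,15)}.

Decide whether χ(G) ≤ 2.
No, G is not 2-colorable

The clique on vertices [2, 4, 8, 15] has size 4 > 2, so it alone needs 4 colors.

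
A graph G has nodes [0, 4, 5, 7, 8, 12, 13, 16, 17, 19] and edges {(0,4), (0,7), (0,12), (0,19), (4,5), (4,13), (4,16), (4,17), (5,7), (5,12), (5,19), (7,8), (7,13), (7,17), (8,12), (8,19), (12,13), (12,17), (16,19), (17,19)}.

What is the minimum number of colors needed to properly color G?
χ(G) = 2

Clique number ω(G) = 2 (lower bound: χ ≥ ω).
The graph is bipartite (no odd cycle), so 2 colors suffice: χ(G) = 2.
A valid 2-coloring: color 1: [4, 7, 12, 19]; color 2: [0, 5, 8, 13, 16, 17].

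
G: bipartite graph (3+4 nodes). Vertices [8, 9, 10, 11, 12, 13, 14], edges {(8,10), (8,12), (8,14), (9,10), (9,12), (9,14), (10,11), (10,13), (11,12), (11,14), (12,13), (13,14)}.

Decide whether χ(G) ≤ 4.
A valid 4-coloring: color 1: [10, 12, 14]; color 2: [8, 9, 11, 13].
(χ(G) = 2 ≤ 4.)

Yes, G is 4-colorable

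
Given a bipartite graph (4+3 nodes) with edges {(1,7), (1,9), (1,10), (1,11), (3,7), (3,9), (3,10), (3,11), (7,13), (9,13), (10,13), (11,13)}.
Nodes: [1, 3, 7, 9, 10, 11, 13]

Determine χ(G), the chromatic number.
Clique number ω(G) = 2 (lower bound: χ ≥ ω).
The graph is bipartite (no odd cycle), so 2 colors suffice: χ(G) = 2.
A valid 2-coloring: color 1: [1, 3, 13]; color 2: [7, 9, 10, 11].

χ(G) = 2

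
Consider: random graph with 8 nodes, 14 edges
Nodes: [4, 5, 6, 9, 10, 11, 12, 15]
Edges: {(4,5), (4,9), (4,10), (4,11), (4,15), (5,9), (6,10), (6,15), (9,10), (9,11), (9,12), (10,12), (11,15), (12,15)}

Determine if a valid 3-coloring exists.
Yes, G is 3-colorable

A valid 3-coloring: color 1: [4, 6, 12]; color 2: [9, 15]; color 3: [5, 10, 11].
(χ(G) = 3 ≤ 3.)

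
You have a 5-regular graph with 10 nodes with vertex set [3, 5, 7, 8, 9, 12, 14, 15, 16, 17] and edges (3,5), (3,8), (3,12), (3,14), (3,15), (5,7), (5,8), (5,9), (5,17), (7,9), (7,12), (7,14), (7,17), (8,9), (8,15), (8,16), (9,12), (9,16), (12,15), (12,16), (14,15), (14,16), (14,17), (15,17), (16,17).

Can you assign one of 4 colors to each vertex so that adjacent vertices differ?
A valid 4-coloring: color 1: [7, 15, 16]; color 2: [5, 12, 14]; color 3: [8, 17]; color 4: [3, 9].
(χ(G) = 4 ≤ 4.)

Yes, G is 4-colorable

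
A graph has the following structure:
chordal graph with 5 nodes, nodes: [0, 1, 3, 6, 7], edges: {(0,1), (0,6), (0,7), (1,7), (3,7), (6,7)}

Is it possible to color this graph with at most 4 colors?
Yes, G is 4-colorable

A valid 4-coloring: color 1: [7]; color 2: [0, 3]; color 3: [1, 6].
(χ(G) = 3 ≤ 4.)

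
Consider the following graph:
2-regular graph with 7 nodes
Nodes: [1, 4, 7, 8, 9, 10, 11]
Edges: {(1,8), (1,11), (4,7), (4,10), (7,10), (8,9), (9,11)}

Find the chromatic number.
Clique number ω(G) = 3 (lower bound: χ ≥ ω).
The clique on [4, 7, 10] has size 3, forcing χ ≥ 3, and the coloring below uses 3 colors, so χ(G) = 3.
A valid 3-coloring: color 1: [1, 9, 10]; color 2: [4, 8, 11]; color 3: [7].

χ(G) = 3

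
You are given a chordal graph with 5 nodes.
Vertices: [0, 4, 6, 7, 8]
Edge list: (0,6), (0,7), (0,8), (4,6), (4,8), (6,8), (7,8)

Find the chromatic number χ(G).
Clique number ω(G) = 3 (lower bound: χ ≥ ω).
The clique on [0, 6, 8] has size 3, forcing χ ≥ 3, and the coloring below uses 3 colors, so χ(G) = 3.
A valid 3-coloring: color 1: [8]; color 2: [6, 7]; color 3: [0, 4].

χ(G) = 3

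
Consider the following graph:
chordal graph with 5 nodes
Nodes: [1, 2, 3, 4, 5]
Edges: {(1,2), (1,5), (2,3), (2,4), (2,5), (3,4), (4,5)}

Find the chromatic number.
Clique number ω(G) = 3 (lower bound: χ ≥ ω).
The clique on [1, 2, 5] has size 3, forcing χ ≥ 3, and the coloring below uses 3 colors, so χ(G) = 3.
A valid 3-coloring: color 1: [2]; color 2: [1, 4]; color 3: [3, 5].

χ(G) = 3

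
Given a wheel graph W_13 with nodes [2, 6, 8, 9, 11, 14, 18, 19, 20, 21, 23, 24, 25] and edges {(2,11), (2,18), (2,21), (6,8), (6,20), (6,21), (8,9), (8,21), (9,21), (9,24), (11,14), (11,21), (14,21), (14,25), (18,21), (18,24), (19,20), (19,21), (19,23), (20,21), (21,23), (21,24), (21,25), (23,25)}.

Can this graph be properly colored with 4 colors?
Yes, G is 4-colorable

A valid 4-coloring: color 1: [21]; color 2: [2, 8, 14, 20, 23, 24]; color 3: [6, 9, 11, 18, 19, 25].
(χ(G) = 3 ≤ 4.)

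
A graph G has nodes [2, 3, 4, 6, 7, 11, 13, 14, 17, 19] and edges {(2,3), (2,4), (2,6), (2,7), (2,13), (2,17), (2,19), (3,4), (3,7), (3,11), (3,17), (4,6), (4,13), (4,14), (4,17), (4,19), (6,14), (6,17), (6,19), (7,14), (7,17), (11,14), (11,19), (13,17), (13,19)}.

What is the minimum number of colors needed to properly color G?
χ(G) = 4

Clique number ω(G) = 4 (lower bound: χ ≥ ω).
The clique on [2, 3, 4, 17] has size 4, forcing χ ≥ 4, and the coloring below uses 4 colors, so χ(G) = 4.
A valid 4-coloring: color 1: [2, 14]; color 2: [4, 7, 11]; color 3: [17, 19]; color 4: [3, 6, 13].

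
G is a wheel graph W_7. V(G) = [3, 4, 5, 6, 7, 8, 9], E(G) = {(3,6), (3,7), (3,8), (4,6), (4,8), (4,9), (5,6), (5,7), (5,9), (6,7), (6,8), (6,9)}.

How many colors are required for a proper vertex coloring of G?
Clique number ω(G) = 3 (lower bound: χ ≥ ω).
The clique on [4, 6, 9] has size 3, forcing χ ≥ 3, and the coloring below uses 3 colors, so χ(G) = 3.
A valid 3-coloring: color 1: [6]; color 2: [3, 4, 5]; color 3: [7, 8, 9].

χ(G) = 3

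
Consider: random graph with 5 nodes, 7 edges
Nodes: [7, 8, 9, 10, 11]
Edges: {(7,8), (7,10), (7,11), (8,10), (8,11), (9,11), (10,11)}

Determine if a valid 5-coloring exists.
A valid 5-coloring: color 1: [11]; color 2: [8, 9]; color 3: [10]; color 4: [7].
(χ(G) = 4 ≤ 5.)

Yes, G is 5-colorable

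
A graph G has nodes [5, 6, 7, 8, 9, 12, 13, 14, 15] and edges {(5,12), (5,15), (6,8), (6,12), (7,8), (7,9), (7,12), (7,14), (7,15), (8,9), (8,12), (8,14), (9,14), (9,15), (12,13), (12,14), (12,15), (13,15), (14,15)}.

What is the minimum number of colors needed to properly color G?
χ(G) = 4

Clique number ω(G) = 4 (lower bound: χ ≥ ω).
The clique on [7, 8, 9, 14] has size 4, forcing χ ≥ 4, and the coloring below uses 4 colors, so χ(G) = 4.
A valid 4-coloring: color 1: [9, 12]; color 2: [8, 15]; color 3: [5, 6, 13, 14]; color 4: [7].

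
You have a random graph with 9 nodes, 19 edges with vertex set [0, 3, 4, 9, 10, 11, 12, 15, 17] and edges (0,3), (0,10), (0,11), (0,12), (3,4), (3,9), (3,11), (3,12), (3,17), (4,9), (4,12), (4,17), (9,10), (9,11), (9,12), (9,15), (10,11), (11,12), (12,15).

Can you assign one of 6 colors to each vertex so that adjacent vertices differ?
Yes, G is 6-colorable

A valid 6-coloring: color 1: [3, 10, 15]; color 2: [12, 17]; color 3: [0, 9]; color 4: [4, 11].
(χ(G) = 4 ≤ 6.)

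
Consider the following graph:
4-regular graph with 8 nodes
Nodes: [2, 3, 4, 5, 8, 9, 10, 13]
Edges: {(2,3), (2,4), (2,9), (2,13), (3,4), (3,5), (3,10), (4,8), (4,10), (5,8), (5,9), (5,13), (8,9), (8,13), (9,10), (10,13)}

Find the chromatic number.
χ(G) = 3

Clique number ω(G) = 3 (lower bound: χ ≥ ω).
The clique on [5, 8, 9] has size 3, forcing χ ≥ 3, and the coloring below uses 3 colors, so χ(G) = 3.
A valid 3-coloring: color 1: [2, 5, 10]; color 2: [4, 9, 13]; color 3: [3, 8].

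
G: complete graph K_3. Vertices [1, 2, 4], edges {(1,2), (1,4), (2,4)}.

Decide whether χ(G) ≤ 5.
A valid 5-coloring: color 1: [4]; color 2: [2]; color 3: [1].
(χ(G) = 3 ≤ 5.)

Yes, G is 5-colorable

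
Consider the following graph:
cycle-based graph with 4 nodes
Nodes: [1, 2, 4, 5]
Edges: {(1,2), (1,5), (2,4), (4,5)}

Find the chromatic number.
χ(G) = 2

Clique number ω(G) = 2 (lower bound: χ ≥ ω).
The graph is bipartite (no odd cycle), so 2 colors suffice: χ(G) = 2.
A valid 2-coloring: color 1: [1, 4]; color 2: [2, 5].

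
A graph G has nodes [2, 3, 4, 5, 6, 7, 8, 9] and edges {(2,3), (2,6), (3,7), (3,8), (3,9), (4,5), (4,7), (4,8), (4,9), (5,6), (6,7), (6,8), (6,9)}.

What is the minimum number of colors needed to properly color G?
Clique number ω(G) = 2 (lower bound: χ ≥ ω).
The graph is bipartite (no odd cycle), so 2 colors suffice: χ(G) = 2.
A valid 2-coloring: color 1: [3, 4, 6]; color 2: [2, 5, 7, 8, 9].

χ(G) = 2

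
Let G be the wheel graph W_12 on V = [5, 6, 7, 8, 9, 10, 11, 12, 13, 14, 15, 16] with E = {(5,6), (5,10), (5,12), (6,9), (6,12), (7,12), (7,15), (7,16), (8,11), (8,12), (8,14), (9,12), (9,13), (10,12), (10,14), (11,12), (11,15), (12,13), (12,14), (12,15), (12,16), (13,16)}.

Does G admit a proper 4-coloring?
Yes, G is 4-colorable

A valid 4-coloring: color 1: [12]; color 2: [6, 7, 8, 10, 13]; color 3: [5, 9, 14, 15, 16]; color 4: [11].
(χ(G) = 4 ≤ 4.)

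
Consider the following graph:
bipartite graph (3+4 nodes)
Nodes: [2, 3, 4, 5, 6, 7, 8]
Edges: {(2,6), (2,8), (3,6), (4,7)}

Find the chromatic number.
χ(G) = 2

Clique number ω(G) = 2 (lower bound: χ ≥ ω).
The graph is bipartite (no odd cycle), so 2 colors suffice: χ(G) = 2.
A valid 2-coloring: color 1: [5, 6, 7, 8]; color 2: [2, 3, 4].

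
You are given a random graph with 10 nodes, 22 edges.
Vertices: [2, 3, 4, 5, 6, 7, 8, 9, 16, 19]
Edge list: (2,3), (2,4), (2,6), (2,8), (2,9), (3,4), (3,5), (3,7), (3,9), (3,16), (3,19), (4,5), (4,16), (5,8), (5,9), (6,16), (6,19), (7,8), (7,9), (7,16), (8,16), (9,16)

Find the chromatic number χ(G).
χ(G) = 4

Clique number ω(G) = 4 (lower bound: χ ≥ ω).
The clique on [3, 7, 9, 16] has size 4, forcing χ ≥ 4, and the coloring below uses 4 colors, so χ(G) = 4.
A valid 4-coloring: color 1: [3, 6, 8]; color 2: [2, 5, 16, 19]; color 3: [4, 9]; color 4: [7].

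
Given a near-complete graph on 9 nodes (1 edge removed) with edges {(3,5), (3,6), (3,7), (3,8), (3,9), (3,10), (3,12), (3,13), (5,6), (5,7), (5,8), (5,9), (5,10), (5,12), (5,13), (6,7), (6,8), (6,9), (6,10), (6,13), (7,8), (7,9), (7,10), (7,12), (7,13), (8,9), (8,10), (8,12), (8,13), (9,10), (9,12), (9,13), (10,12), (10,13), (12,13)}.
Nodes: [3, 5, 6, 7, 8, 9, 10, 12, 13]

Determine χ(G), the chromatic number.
χ(G) = 8

Clique number ω(G) = 8 (lower bound: χ ≥ ω).
The clique on [3, 5, 7, 8, 9, 10, 12, 13] has size 8, forcing χ ≥ 8, and the coloring below uses 8 colors, so χ(G) = 8.
A valid 8-coloring: color 1: [9]; color 2: [5]; color 3: [13]; color 4: [3]; color 5: [8]; color 6: [7]; color 7: [10]; color 8: [6, 12].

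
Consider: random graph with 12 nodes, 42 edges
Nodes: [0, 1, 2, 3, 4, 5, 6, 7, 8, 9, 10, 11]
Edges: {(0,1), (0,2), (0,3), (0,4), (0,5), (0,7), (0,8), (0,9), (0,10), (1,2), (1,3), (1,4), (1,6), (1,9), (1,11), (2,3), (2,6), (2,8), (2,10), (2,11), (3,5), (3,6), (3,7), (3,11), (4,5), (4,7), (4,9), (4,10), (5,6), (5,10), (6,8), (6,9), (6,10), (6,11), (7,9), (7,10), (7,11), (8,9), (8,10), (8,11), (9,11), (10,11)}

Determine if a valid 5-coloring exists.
Yes, G is 5-colorable

A valid 5-coloring: color 1: [0, 11]; color 2: [1, 10]; color 3: [2, 5, 9]; color 4: [3, 4, 8]; color 5: [6, 7].
(χ(G) = 5 ≤ 5.)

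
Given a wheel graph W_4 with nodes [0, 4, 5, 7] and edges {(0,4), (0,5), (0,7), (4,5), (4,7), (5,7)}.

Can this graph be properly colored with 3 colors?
The clique on vertices [0, 4, 5, 7] has size 4 > 3, so it alone needs 4 colors.

No, G is not 3-colorable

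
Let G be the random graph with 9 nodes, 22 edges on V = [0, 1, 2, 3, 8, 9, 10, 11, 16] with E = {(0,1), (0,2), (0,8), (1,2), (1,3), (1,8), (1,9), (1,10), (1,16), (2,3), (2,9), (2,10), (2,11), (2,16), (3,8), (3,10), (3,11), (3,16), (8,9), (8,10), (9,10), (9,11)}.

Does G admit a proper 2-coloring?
The clique on vertices [1, 8, 9, 10] has size 4 > 2, so it alone needs 4 colors.

No, G is not 2-colorable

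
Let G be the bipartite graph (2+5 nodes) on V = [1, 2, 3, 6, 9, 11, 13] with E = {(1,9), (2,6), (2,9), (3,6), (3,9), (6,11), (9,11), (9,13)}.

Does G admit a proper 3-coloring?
Yes, G is 3-colorable

A valid 3-coloring: color 1: [6, 9]; color 2: [1, 2, 3, 11, 13].
(χ(G) = 2 ≤ 3.)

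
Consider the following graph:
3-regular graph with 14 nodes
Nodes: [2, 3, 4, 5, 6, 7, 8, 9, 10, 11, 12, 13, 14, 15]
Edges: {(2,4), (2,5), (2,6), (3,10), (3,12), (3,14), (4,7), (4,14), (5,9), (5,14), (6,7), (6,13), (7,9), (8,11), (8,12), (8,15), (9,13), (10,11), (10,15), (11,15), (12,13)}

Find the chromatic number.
χ(G) = 3

Clique number ω(G) = 3 (lower bound: χ ≥ ω).
The clique on [8, 11, 15] has size 3, forcing χ ≥ 3, and the coloring below uses 3 colors, so χ(G) = 3.
A valid 3-coloring: color 1: [5, 7, 8, 10, 13]; color 2: [2, 9, 11, 12, 14]; color 3: [3, 4, 6, 15].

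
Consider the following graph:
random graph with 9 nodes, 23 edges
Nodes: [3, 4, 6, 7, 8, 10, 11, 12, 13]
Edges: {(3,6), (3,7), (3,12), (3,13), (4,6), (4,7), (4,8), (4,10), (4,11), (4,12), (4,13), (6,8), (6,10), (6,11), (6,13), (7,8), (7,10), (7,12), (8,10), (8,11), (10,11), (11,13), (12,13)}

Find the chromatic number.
Clique number ω(G) = 5 (lower bound: χ ≥ ω).
The clique on [4, 6, 8, 10, 11] has size 5, forcing χ ≥ 5, and the coloring below uses 5 colors, so χ(G) = 5.
A valid 5-coloring: color 1: [3, 4]; color 2: [6, 7]; color 3: [10, 13]; color 4: [11, 12]; color 5: [8].

χ(G) = 5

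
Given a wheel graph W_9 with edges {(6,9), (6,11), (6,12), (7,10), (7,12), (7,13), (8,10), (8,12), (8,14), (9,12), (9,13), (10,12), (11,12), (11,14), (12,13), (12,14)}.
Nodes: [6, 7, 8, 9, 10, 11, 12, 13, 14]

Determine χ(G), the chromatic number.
χ(G) = 3

Clique number ω(G) = 3 (lower bound: χ ≥ ω).
The clique on [6, 9, 12] has size 3, forcing χ ≥ 3, and the coloring below uses 3 colors, so χ(G) = 3.
A valid 3-coloring: color 1: [12]; color 2: [7, 8, 9, 11]; color 3: [6, 10, 13, 14].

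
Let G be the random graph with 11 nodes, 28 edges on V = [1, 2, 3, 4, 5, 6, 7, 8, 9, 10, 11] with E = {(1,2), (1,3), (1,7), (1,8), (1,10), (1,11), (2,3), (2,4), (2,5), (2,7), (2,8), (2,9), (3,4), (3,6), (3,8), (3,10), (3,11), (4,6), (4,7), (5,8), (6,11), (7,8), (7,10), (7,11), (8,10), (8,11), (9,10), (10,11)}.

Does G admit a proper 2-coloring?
The clique on vertices [1, 3, 8, 10, 11] has size 5 > 2, so it alone needs 5 colors.

No, G is not 2-colorable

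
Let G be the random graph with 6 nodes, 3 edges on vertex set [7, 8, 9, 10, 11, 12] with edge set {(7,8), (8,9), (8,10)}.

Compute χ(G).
Clique number ω(G) = 2 (lower bound: χ ≥ ω).
The graph is bipartite (no odd cycle), so 2 colors suffice: χ(G) = 2.
A valid 2-coloring: color 1: [8, 11, 12]; color 2: [7, 9, 10].

χ(G) = 2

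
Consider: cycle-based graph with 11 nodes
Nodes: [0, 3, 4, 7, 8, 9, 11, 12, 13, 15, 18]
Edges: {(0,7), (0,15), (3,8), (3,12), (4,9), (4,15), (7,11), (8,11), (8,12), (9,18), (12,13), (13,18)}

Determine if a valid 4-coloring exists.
A valid 4-coloring: color 1: [7, 8, 9, 13, 15]; color 2: [0, 4, 11, 12, 18]; color 3: [3].
(χ(G) = 3 ≤ 4.)

Yes, G is 4-colorable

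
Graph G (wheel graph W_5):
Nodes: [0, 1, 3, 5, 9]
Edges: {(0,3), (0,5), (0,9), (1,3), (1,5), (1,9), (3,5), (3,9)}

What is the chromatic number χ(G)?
χ(G) = 3

Clique number ω(G) = 3 (lower bound: χ ≥ ω).
The clique on [0, 3, 9] has size 3, forcing χ ≥ 3, and the coloring below uses 3 colors, so χ(G) = 3.
A valid 3-coloring: color 1: [3]; color 2: [5, 9]; color 3: [0, 1].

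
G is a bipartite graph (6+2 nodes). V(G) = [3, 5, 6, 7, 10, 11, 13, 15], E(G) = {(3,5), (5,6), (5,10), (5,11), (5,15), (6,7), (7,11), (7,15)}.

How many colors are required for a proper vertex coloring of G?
Clique number ω(G) = 2 (lower bound: χ ≥ ω).
The graph is bipartite (no odd cycle), so 2 colors suffice: χ(G) = 2.
A valid 2-coloring: color 1: [5, 7, 13]; color 2: [3, 6, 10, 11, 15].

χ(G) = 2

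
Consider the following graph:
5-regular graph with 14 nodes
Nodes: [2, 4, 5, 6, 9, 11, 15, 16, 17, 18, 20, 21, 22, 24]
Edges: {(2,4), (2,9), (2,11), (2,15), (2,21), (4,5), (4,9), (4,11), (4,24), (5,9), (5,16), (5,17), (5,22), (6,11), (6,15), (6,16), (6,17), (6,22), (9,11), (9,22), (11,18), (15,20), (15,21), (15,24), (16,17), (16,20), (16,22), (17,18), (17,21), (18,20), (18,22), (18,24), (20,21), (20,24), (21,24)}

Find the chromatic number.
χ(G) = 4

Clique number ω(G) = 4 (lower bound: χ ≥ ω).
The clique on [2, 4, 9, 11] has size 4, forcing χ ≥ 4, and the coloring below uses 4 colors, so χ(G) = 4.
A valid 4-coloring: color 1: [4, 17, 20, 22]; color 2: [9, 16, 18, 21]; color 3: [2, 5, 6, 24]; color 4: [11, 15].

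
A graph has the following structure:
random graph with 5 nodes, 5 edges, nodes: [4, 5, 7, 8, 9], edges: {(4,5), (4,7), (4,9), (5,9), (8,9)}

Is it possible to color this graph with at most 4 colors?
Yes, G is 4-colorable

A valid 4-coloring: color 1: [4, 8]; color 2: [7, 9]; color 3: [5].
(χ(G) = 3 ≤ 4.)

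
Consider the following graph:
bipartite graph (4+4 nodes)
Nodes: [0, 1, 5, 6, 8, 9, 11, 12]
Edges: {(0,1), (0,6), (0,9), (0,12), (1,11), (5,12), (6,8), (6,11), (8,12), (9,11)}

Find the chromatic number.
Clique number ω(G) = 2 (lower bound: χ ≥ ω).
The graph is bipartite (no odd cycle), so 2 colors suffice: χ(G) = 2.
A valid 2-coloring: color 1: [0, 5, 8, 11]; color 2: [1, 6, 9, 12].

χ(G) = 2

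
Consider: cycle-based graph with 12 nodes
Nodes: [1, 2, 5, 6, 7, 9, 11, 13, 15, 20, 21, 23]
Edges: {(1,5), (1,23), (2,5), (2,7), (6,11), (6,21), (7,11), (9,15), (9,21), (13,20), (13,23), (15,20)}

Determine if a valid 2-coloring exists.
Yes, G is 2-colorable

A valid 2-coloring: color 1: [5, 6, 7, 9, 20, 23]; color 2: [1, 2, 11, 13, 15, 21].
(χ(G) = 2 ≤ 2.)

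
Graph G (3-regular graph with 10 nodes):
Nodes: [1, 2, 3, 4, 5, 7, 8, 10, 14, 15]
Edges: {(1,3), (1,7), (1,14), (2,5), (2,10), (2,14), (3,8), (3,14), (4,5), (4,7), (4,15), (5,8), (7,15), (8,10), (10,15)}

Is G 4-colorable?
A valid 4-coloring: color 1: [3, 5, 7, 10]; color 2: [1, 2, 8, 15]; color 3: [4, 14].
(χ(G) = 3 ≤ 4.)

Yes, G is 4-colorable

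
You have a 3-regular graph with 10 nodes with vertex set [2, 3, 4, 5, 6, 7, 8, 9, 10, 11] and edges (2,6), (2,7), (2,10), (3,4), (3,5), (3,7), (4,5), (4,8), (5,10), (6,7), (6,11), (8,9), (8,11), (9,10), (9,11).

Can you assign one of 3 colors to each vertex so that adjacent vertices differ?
A valid 3-coloring: color 1: [4, 7, 10, 11]; color 2: [2, 5, 9]; color 3: [3, 6, 8].
(χ(G) = 3 ≤ 3.)

Yes, G is 3-colorable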